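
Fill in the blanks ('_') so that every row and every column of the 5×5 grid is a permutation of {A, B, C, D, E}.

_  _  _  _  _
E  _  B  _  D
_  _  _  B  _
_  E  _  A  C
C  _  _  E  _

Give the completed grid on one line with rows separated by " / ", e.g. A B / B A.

A B C D E / E A B C D / D C E B A / B E D A C / C D A E B

(r2,c4) = C
(r4,c3) = D
(r5,c3) = A
(r5,c5) = B
(r1,c4) = D
(r2,c2) = A
(r4,c1) = B
(r5,c2) = D
(r1,c1) = A
(r1,c5) = E
(r3,c1) = D
(r3,c2) = C
(r3,c3) = E
(r3,c5) = A
(r1,c2) = B
(r1,c3) = C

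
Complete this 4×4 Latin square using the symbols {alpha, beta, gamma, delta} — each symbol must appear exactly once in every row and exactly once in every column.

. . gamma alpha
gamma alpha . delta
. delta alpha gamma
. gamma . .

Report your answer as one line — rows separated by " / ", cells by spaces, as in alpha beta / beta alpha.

At row 1, column 2: row 1 has {alpha,gamma}; column 2 has {alpha,gamma,delta}; that leaves beta.
At row 2, column 3: row 2 has {alpha,gamma,delta}; column 3 has {alpha,gamma}; that leaves beta.
At row 3, column 1: row 3 has {alpha,gamma,delta}; column 1 has {gamma}; that leaves beta.
At row 4, column 3: row 4 has {gamma}; column 3 has {alpha,beta,gamma}; that leaves delta.
At row 4, column 4: row 4 has {gamma,delta}; column 4 has {alpha,gamma,delta}; that leaves beta.
At row 1, column 1: row 1 has {alpha,beta,gamma}; column 1 has {beta,gamma}; that leaves delta.
At row 4, column 1: row 4 has {beta,gamma,delta}; column 1 has {beta,gamma,delta}; that leaves alpha.

delta beta gamma alpha / gamma alpha beta delta / beta delta alpha gamma / alpha gamma delta beta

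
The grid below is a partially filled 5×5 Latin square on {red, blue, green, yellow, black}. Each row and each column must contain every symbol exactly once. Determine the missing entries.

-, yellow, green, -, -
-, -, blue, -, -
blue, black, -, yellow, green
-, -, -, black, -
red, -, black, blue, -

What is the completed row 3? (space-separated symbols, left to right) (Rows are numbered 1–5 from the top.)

blue black red yellow green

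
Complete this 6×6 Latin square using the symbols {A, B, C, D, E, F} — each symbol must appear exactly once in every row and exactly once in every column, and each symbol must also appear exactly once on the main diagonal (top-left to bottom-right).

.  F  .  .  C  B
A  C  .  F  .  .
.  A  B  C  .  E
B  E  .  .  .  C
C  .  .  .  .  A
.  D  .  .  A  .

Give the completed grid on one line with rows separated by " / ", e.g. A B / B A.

D F A E C B / A C E F B D / F A B C D E / B E D A F C / C B F D E A / E D C B A F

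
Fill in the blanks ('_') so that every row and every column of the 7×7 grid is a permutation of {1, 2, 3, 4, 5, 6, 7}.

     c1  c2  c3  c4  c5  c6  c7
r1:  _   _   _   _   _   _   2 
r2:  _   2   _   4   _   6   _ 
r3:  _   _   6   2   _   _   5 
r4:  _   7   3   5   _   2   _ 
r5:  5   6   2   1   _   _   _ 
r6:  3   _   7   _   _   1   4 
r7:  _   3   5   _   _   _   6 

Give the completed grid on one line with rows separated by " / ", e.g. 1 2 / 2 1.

row 2 has {2,4,6}; column 3 has {2,3,5,6,7} — only 1 is left for (r2,c3).
row 4 has {2,3,5,7}; column 7 has {2,4,5,6} — only 1 is left for (r4,c7).
row 6 has {1,3,4,7}; column 2 has {2,3,6,7} — only 5 is left for (r6,c2).
row 6 has {1,3,4,5,7}; column 4 has {1,2,4,5} — only 6 is left for (r6,c4).
row 6 has {1,3,4,5,6,7}; column 5 is empty so far — only 2 is left for (r6,c5).
row 7 has {3,5,6}; column 4 has {1,2,4,5,6} — only 7 is left for (r7,c4).
row 7 has {3,5,6,7}; column 6 has {1,2,6} — only 4 is left for (r7,c6).
row 1 has {2}; column 3 has {1,2,3,5,6,7} — only 4 is left for (r1,c3).
row 1 has {2,4}; column 4 has {1,2,4,5,6,7} — only 3 is left for (r1,c4).
row 2 has {1,2,4,6}; column 1 has {3,5} — only 7 is left for (r2,c1).
row 2 has {1,2,4,6,7}; column 7 has {1,2,4,5,6} — only 3 is left for (r2,c7).
row 5 has {1,2,5,6}; column 7 has {1,2,3,4,5,6} — only 7 is left for (r5,c7).
row 7 has {3,4,5,6,7}; column 5 has {2} — only 1 is left for (r7,c5).
row 1 has {2,3,4}; column 2 has {2,3,5,6,7} — only 1 is left for (r1,c2).
row 2 has {1,2,3,4,6,7}; column 5 has {1,2} — only 5 is left for (r2,c5).
row 3 has {2,5,6}; column 2 has {1,2,3,5,6,7} — only 4 is left for (r3,c2).
row 5 has {1,2,5,6,7}; column 6 has {1,2,4,6} — only 3 is left for (r5,c6).
row 7 has {1,3,4,5,6,7}; column 1 has {3,5,7} — only 2 is left for (r7,c1).
row 1 has {1,2,3,4}; column 1 has {2,3,5,7} — only 6 is left for (r1,c1).
row 1 has {1,2,3,4,6}; column 5 has {1,2,5} — only 7 is left for (r1,c5).
row 1 has {1,2,3,4,6,7}; column 6 has {1,2,3,4,6} — only 5 is left for (r1,c6).
row 3 has {2,4,5,6}; column 1 has {2,3,5,6,7} — only 1 is left for (r3,c1).
row 3 has {1,2,4,5,6}; column 5 has {1,2,5,7} — only 3 is left for (r3,c5).
row 3 has {1,2,3,4,5,6}; column 6 has {1,2,3,4,5,6} — only 7 is left for (r3,c6).
row 4 has {1,2,3,5,7}; column 1 has {1,2,3,5,6,7} — only 4 is left for (r4,c1).
row 4 has {1,2,3,4,5,7}; column 5 has {1,2,3,5,7} — only 6 is left for (r4,c5).
row 5 has {1,2,3,5,6,7}; column 5 has {1,2,3,5,6,7} — only 4 is left for (r5,c5).

6 1 4 3 7 5 2 / 7 2 1 4 5 6 3 / 1 4 6 2 3 7 5 / 4 7 3 5 6 2 1 / 5 6 2 1 4 3 7 / 3 5 7 6 2 1 4 / 2 3 5 7 1 4 6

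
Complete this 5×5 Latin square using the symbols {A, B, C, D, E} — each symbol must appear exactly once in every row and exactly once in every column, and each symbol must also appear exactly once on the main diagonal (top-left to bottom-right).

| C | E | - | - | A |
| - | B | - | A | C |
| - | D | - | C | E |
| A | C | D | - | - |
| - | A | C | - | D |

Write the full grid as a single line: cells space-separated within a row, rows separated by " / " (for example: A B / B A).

At row 1, column 3: row 1 has {A,C,E}; column 3 has {C,D}; that leaves B.
At row 1, column 4: row 1 has {A,B,C,E}; column 4 has {A,C}; that leaves D.
At row 2, column 3: row 2 has {A,B,C}; column 3 has {B,C,D}; that leaves E.
At row 3, column 1: row 3 has {C,D,E}; column 1 has {A,C}; that leaves B.
At row 3, column 3: row 3 has {B,C,D,E}; column 3 has {B,C,D,E}; the diagonal has {B,C,D}; that leaves A.
At row 4, column 4: row 4 has {A,C,D}; column 4 has {A,C,D}; the diagonal has {A,B,C,D}; that leaves E.
At row 4, column 5: row 4 has {A,C,D,E}; column 5 has {A,C,D,E}; that leaves B.
At row 5, column 1: row 5 has {A,C,D}; column 1 has {A,B,C}; that leaves E.
At row 5, column 4: row 5 has {A,C,D,E}; column 4 has {A,C,D,E}; that leaves B.
At row 2, column 1: row 2 has {A,B,C,E}; column 1 has {A,B,C,E}; that leaves D.

C E B D A / D B E A C / B D A C E / A C D E B / E A C B D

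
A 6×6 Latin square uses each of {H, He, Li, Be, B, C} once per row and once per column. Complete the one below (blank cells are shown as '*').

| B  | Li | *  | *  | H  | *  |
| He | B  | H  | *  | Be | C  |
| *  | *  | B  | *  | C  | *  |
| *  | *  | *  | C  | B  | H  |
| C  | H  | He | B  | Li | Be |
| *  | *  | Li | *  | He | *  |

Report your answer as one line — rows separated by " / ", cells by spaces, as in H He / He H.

B Li C Be H He / He B H Li Be C / H Be B He C Li / Li He Be C B H / C H He B Li Be / Be C Li H He B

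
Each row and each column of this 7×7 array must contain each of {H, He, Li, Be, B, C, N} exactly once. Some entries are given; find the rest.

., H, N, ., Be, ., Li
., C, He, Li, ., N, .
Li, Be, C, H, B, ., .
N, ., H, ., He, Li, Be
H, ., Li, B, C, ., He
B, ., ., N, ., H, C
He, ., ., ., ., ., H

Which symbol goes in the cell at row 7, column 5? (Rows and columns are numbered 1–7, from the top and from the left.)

N

At row 1, column 1: row 1 has {H,Li,Be,N}; column 1 has {H,He,Li,B,N}; that leaves C.
At row 1, column 4: row 1 has {H,Li,Be,C,N}; column 4 has {H,Li,B,N}; that leaves He.
At row 1, column 6: row 1 has {H,He,Li,Be,C,N}; column 6 has {H,Li,N}; that leaves B.
At row 2, column 1: row 2 has {He,Li,C,N}; column 1 has {H,He,Li,B,C,N}; that leaves Be.
At row 2, column 5: row 2 has {He,Li,Be,C,N}; column 5 has {He,Be,B,C}; that leaves H.
At row 2, column 7: row 2 has {H,He,Li,Be,C,N}; column 7 has {H,He,Li,Be,C}; that leaves B.
At row 3, column 6: row 3 has {H,Li,Be,B,C}; column 6 has {H,Li,B,N}; that leaves He.
At row 3, column 7: row 3 has {H,He,Li,Be,B,C}; column 7 has {H,He,Li,Be,B,C}; that leaves N.
At row 4, column 2: row 4 has {H,He,Li,Be,N}; column 2 has {H,Be,C}; that leaves B.
At row 4, column 4: row 4 has {H,He,Li,Be,B,N}; column 4 has {H,He,Li,B,N}; that leaves C.
At row 5, column 2: row 5 has {H,He,Li,B,C}; column 2 has {H,Be,B,C}; that leaves N.
At row 5, column 6: row 5 has {H,He,Li,B,C,N}; column 6 has {H,He,Li,B,N}; that leaves Be.
At row 6, column 3: row 6 has {H,B,C,N}; column 3 has {H,He,Li,C,N}; that leaves Be.
At row 6, column 5: row 6 has {H,Be,B,C,N}; column 5 has {H,He,Be,B,C}; that leaves Li.
At row 7, column 2: row 7 has {H,He}; column 2 has {H,Be,B,C,N}; that leaves Li.
At row 7, column 3: row 7 has {H,He,Li}; column 3 has {H,He,Li,Be,C,N}; that leaves B.
At row 7, column 4: row 7 has {H,He,Li,B}; column 4 has {H,He,Li,B,C,N}; that leaves Be.
At row 7, column 5: row 7 has {H,He,Li,Be,B}; column 5 has {H,He,Li,Be,B,C}; that leaves N.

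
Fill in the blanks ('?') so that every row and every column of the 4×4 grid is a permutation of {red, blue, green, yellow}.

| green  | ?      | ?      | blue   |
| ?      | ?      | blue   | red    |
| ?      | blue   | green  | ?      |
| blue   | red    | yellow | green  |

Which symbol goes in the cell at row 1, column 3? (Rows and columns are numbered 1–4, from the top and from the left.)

(r1,c2) = yellow
(r1,c3) = red

red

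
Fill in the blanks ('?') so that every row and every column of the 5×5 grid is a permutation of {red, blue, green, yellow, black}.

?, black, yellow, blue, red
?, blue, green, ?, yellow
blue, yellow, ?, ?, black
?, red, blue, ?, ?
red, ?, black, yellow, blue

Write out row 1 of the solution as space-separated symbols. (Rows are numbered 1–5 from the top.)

At row 1, column 1: row 1 has {red,blue,yellow,black}; column 1 has {red,blue}; that leaves green.

green black yellow blue red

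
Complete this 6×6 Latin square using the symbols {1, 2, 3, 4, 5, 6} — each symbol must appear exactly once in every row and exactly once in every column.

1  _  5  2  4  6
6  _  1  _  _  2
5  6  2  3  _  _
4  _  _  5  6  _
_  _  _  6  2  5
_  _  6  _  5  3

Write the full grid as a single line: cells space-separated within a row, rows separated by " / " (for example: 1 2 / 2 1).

Cell (r1,c2): row 1 has {1,2,4,5,6}; column 2 has {6} → 3.
Cell (r2,c4): row 2 has {1,2,6}; column 4 has {2,3,5,6} → 4.
Cell (r2,c5): row 2 has {1,2,4,6}; column 5 has {2,4,5,6} → 3.
Cell (r3,c5): row 3 has {2,3,5,6}; column 5 has {2,3,4,5,6} → 1.
Cell (r3,c6): row 3 has {1,2,3,5,6}; column 6 has {2,3,5,6} → 4.
Cell (r4,c3): row 4 has {4,5,6}; column 3 has {1,2,5,6} → 3.
Cell (r4,c6): row 4 has {3,4,5,6}; column 6 has {2,3,4,5,6} → 1.
Cell (r5,c1): row 5 has {2,5,6}; column 1 has {1,4,5,6} → 3.
Cell (r5,c3): row 5 has {2,3,5,6}; column 3 has {1,2,3,5,6} → 4.
Cell (r6,c1): row 6 has {3,5,6}; column 1 has {1,3,4,5,6} → 2.
Cell (r6,c4): row 6 has {2,3,5,6}; column 4 has {2,3,4,5,6} → 1.
Cell (r2,c2): row 2 has {1,2,3,4,6}; column 2 has {3,6} → 5.
Cell (r4,c2): row 4 has {1,3,4,5,6}; column 2 has {3,5,6} → 2.
Cell (r5,c2): row 5 has {2,3,4,5,6}; column 2 has {2,3,5,6} → 1.
Cell (r6,c2): row 6 has {1,2,3,5,6}; column 2 has {1,2,3,5,6} → 4.

1 3 5 2 4 6 / 6 5 1 4 3 2 / 5 6 2 3 1 4 / 4 2 3 5 6 1 / 3 1 4 6 2 5 / 2 4 6 1 5 3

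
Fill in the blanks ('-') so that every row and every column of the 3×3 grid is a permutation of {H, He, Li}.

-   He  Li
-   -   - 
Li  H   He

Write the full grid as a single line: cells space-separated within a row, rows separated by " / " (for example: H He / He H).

row 1 has {He,Li}; column 1 has {Li} — only H is left for (r1,c1).
row 2 is empty so far; column 1 has {H,Li} — only He is left for (r2,c1).
row 2 has {He}; column 2 has {H,He} — only Li is left for (r2,c2).
row 2 has {He,Li}; column 3 has {He,Li} — only H is left for (r2,c3).

H He Li / He Li H / Li H He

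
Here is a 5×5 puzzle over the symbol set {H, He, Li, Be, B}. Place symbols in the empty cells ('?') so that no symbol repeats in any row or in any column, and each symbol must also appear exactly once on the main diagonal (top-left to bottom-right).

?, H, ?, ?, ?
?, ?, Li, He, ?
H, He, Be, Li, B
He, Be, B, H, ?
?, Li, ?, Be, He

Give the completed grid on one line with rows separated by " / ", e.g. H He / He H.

Li H He B Be / Be B Li He H / H He Be Li B / He Be B H Li / B Li H Be He

Cell (r1,c3): row 1 has {H}; column 3 has {Li,Be,B} → He.
Cell (r1,c4): row 1 has {H,He}; column 4 has {H,He,Li,Be} → B.
Cell (r2,c2): row 2 has {He,Li}; column 2 has {H,He,Li,Be}; the diagonal has {H,He,Be} → B.
Cell (r4,c5): row 4 has {H,He,Be,B}; column 5 has {He,B} → Li.
Cell (r5,c1): row 5 has {He,Li,Be}; column 1 has {H,He} → B.
Cell (r5,c3): row 5 has {He,Li,Be,B}; column 3 has {He,Li,Be,B} → H.
Cell (r1,c1): row 1 has {H,He,B}; column 1 has {H,He,B}; the diagonal has {H,He,Be,B} → Li.
Cell (r1,c5): row 1 has {H,He,Li,B}; column 5 has {He,Li,B} → Be.
Cell (r2,c1): row 2 has {He,Li,B}; column 1 has {H,He,Li,B} → Be.
Cell (r2,c5): row 2 has {He,Li,Be,B}; column 5 has {He,Li,Be,B} → H.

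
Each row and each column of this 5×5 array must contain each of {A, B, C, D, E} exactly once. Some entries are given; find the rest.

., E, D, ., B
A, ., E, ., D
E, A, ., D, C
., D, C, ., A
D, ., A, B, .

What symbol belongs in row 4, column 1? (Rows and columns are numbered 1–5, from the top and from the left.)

B

(r1,c1): row 1 has {B,D,E}; column 1 has {A,D,E}, so it must be C.
(r1,c4): row 1 has {B,C,D,E}; column 4 has {B,D}, so it must be A.
(r2,c4): row 2 has {A,D,E}; column 4 has {A,B,D}, so it must be C.
(r3,c3): row 3 has {A,C,D,E}; column 3 has {A,C,D,E}, so it must be B.
(r4,c1): row 4 has {A,C,D}; column 1 has {A,C,D,E}, so it must be B.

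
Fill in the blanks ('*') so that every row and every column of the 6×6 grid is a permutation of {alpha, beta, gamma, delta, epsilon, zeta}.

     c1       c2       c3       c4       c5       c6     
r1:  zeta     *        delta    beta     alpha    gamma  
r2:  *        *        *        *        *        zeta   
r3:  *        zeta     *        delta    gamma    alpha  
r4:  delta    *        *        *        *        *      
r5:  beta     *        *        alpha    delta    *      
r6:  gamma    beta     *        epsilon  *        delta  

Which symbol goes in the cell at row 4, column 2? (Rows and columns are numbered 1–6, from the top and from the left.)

alpha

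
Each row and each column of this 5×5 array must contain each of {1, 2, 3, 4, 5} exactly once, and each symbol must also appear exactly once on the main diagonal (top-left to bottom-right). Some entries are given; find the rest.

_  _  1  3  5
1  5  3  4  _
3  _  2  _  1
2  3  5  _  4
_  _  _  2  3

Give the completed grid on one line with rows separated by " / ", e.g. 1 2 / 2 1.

4 2 1 3 5 / 1 5 3 4 2 / 3 4 2 5 1 / 2 3 5 1 4 / 5 1 4 2 3

At row 1, column 1: row 1 has {1,3,5}; column 1 has {1,2,3}; the diagonal has {2,3,5}; that leaves 4.
At row 1, column 2: row 1 has {1,3,4,5}; column 2 has {3,5}; that leaves 2.
At row 2, column 5: row 2 has {1,3,4,5}; column 5 has {1,3,4,5}; that leaves 2.
At row 3, column 2: row 3 has {1,2,3}; column 2 has {2,3,5}; that leaves 4.
At row 3, column 4: row 3 has {1,2,3,4}; column 4 has {2,3,4}; that leaves 5.
At row 4, column 4: row 4 has {2,3,4,5}; column 4 has {2,3,4,5}; the diagonal has {2,3,4,5}; that leaves 1.
At row 5, column 1: row 5 has {2,3}; column 1 has {1,2,3,4}; that leaves 5.
At row 5, column 2: row 5 has {2,3,5}; column 2 has {2,3,4,5}; that leaves 1.
At row 5, column 3: row 5 has {1,2,3,5}; column 3 has {1,2,3,5}; that leaves 4.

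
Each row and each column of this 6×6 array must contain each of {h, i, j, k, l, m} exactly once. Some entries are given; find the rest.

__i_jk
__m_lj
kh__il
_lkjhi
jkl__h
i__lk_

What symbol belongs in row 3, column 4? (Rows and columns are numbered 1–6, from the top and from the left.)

m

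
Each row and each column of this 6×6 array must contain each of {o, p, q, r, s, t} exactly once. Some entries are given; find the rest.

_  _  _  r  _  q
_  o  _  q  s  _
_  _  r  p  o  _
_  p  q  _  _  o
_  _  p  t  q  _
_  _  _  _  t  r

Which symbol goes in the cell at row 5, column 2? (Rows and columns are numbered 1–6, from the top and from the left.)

(r1,c5) = p
(r2,c3) = t
(r2,c6) = p
(r4,c4) = s
(r4,c5) = r
(r5,c6) = s
(r6,c4) = o
(r2,c1) = r
(r3,c6) = t
(r4,c1) = t
(r5,c1) = o
(r5,c2) = r

r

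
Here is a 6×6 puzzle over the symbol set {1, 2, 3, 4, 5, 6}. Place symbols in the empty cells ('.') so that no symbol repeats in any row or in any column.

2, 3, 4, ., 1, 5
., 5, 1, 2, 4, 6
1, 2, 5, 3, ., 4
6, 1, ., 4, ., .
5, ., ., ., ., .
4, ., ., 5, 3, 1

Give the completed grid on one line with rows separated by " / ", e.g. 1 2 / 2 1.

(r1,c4) = 6
(r2,c1) = 3
(r3,c5) = 6
(r5,c4) = 1
(r5,c5) = 2
(r5,c6) = 3
(r6,c2) = 6
(r6,c3) = 2
(r4,c3) = 3
(r4,c5) = 5
(r4,c6) = 2
(r5,c2) = 4
(r5,c3) = 6

2 3 4 6 1 5 / 3 5 1 2 4 6 / 1 2 5 3 6 4 / 6 1 3 4 5 2 / 5 4 6 1 2 3 / 4 6 2 5 3 1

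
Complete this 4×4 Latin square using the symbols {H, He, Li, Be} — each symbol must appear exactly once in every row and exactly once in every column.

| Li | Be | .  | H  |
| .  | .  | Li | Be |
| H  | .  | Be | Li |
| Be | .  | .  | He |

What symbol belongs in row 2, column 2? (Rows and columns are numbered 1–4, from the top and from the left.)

(r1,c3): row 1 has {H,Li,Be}; column 3 has {Li,Be}, so it must be He.
(r2,c1): row 2 has {Li,Be}; column 1 has {H,Li,Be}, so it must be He.
(r2,c2): row 2 has {He,Li,Be}; column 2 has {Be}, so it must be H.

H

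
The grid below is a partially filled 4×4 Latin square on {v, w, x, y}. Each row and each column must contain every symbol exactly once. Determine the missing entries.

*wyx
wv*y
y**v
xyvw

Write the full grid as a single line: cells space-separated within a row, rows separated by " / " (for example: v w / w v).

At row 1, column 1: row 1 has {w,x,y}; column 1 has {w,x,y}; that leaves v.
At row 2, column 3: row 2 has {v,w,y}; column 3 has {v,y}; that leaves x.
At row 3, column 2: row 3 has {v,y}; column 2 has {v,w,y}; that leaves x.
At row 3, column 3: row 3 has {v,x,y}; column 3 has {v,x,y}; that leaves w.

v w y x / w v x y / y x w v / x y v w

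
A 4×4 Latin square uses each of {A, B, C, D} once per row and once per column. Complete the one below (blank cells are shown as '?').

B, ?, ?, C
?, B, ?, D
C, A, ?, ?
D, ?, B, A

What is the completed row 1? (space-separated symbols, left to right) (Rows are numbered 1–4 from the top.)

B D A C

(r1,c2) = D
(r1,c3) = A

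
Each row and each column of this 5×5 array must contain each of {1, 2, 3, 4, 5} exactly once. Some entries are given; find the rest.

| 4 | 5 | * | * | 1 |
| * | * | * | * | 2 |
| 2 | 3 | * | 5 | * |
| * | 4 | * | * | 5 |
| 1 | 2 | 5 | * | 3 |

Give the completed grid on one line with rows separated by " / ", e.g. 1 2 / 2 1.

4 5 3 2 1 / 5 1 4 3 2 / 2 3 1 5 4 / 3 4 2 1 5 / 1 2 5 4 3

(r2,c2) = 1
(r3,c5) = 4
(r4,c1) = 3
(r5,c4) = 4
(r2,c1) = 5
(r2,c4) = 3
(r3,c3) = 1
(r4,c3) = 2
(r4,c4) = 1
(r1,c3) = 3
(r1,c4) = 2
(r2,c3) = 4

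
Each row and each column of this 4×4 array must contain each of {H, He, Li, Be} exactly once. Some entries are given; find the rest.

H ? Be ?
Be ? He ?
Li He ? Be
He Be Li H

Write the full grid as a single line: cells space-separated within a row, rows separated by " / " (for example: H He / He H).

At row 1, column 2: row 1 has {H,Be}; column 2 has {He,Be}; that leaves Li.
At row 1, column 4: row 1 has {H,Li,Be}; column 4 has {H,Be}; that leaves He.
At row 2, column 2: row 2 has {He,Be}; column 2 has {He,Li,Be}; that leaves H.
At row 2, column 4: row 2 has {H,He,Be}; column 4 has {H,He,Be}; that leaves Li.
At row 3, column 3: row 3 has {He,Li,Be}; column 3 has {He,Li,Be}; that leaves H.

H Li Be He / Be H He Li / Li He H Be / He Be Li H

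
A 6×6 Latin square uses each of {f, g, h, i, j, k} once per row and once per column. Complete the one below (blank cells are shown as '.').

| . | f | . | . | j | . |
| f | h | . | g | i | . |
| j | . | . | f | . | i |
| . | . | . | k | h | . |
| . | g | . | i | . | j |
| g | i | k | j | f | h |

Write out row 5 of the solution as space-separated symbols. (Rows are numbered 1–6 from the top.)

h g f i k j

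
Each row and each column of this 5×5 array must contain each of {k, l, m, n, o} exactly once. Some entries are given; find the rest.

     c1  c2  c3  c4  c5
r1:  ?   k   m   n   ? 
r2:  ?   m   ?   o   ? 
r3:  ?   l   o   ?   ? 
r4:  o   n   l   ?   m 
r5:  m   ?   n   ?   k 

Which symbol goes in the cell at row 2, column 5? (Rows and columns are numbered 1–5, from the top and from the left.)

(r1,c1) = l
(r1,c5) = o
(r2,c3) = k
(r3,c5) = n
(r4,c4) = k
(r5,c2) = o
(r5,c4) = l
(r2,c1) = n
(r2,c5) = l

l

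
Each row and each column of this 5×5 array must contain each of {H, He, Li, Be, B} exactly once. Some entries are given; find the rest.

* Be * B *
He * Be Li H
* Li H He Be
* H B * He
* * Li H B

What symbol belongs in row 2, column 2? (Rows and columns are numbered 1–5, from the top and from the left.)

(r1,c3) = He
(r1,c5) = Li
(r2,c2) = B

B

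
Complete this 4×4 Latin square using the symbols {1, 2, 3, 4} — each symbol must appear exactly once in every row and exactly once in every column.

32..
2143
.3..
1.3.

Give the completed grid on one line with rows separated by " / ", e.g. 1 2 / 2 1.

At row 1, column 3: row 1 has {2,3}; column 3 has {3,4}; that leaves 1.
At row 1, column 4: row 1 has {1,2,3}; column 4 has {3}; that leaves 4.
At row 3, column 1: row 3 has {3}; column 1 has {1,2,3}; that leaves 4.
At row 3, column 3: row 3 has {3,4}; column 3 has {1,3,4}; that leaves 2.
At row 3, column 4: row 3 has {2,3,4}; column 4 has {3,4}; that leaves 1.
At row 4, column 2: row 4 has {1,3}; column 2 has {1,2,3}; that leaves 4.
At row 4, column 4: row 4 has {1,3,4}; column 4 has {1,3,4}; that leaves 2.

3 2 1 4 / 2 1 4 3 / 4 3 2 1 / 1 4 3 2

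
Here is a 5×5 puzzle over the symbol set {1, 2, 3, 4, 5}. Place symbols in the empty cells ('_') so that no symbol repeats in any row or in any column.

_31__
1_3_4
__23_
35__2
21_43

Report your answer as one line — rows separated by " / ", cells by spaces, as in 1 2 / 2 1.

row 1 has {1,3}; column 5 has {2,3,4} — only 5 is left for (r1,c5).
row 2 has {1,3,4}; column 2 has {1,3,5} — only 2 is left for (r2,c2).
row 2 has {1,2,3,4}; column 4 has {3,4} — only 5 is left for (r2,c4).
row 3 has {2,3}; column 2 has {1,2,3,5} — only 4 is left for (r3,c2).
row 3 has {2,3,4}; column 5 has {2,3,4,5} — only 1 is left for (r3,c5).
row 4 has {2,3,5}; column 3 has {1,2,3} — only 4 is left for (r4,c3).
row 4 has {2,3,4,5}; column 4 has {3,4,5} — only 1 is left for (r4,c4).
row 5 has {1,2,3,4}; column 3 has {1,2,3,4} — only 5 is left for (r5,c3).
row 1 has {1,3,5}; column 1 has {1,2,3} — only 4 is left for (r1,c1).
row 1 has {1,3,4,5}; column 4 has {1,3,4,5} — only 2 is left for (r1,c4).
row 3 has {1,2,3,4}; column 1 has {1,2,3,4} — only 5 is left for (r3,c1).

4 3 1 2 5 / 1 2 3 5 4 / 5 4 2 3 1 / 3 5 4 1 2 / 2 1 5 4 3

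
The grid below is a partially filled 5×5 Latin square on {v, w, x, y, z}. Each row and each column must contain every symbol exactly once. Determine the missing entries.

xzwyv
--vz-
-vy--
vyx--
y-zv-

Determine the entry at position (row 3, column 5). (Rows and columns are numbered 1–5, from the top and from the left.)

(r2,c1): row 2 has {v,z}; column 1 has {v,x,y}, so it must be w.
(r2,c2): row 2 has {v,w,z}; column 2 has {v,y,z}, so it must be x.
(r2,c5): row 2 has {v,w,x,z}; column 5 has {v}, so it must be y.
(r3,c1): row 3 has {v,y}; column 1 has {v,w,x,y}, so it must be z.
(r4,c4): row 4 has {v,x,y}; column 4 has {v,y,z}, so it must be w.
(r4,c5): row 4 has {v,w,x,y}; column 5 has {v,y}, so it must be z.
(r5,c2): row 5 has {v,y,z}; column 2 has {v,x,y,z}, so it must be w.
(r5,c5): row 5 has {v,w,y,z}; column 5 has {v,y,z}, so it must be x.
(r3,c4): row 3 has {v,y,z}; column 4 has {v,w,y,z}, so it must be x.
(r3,c5): row 3 has {v,x,y,z}; column 5 has {v,x,y,z}, so it must be w.

w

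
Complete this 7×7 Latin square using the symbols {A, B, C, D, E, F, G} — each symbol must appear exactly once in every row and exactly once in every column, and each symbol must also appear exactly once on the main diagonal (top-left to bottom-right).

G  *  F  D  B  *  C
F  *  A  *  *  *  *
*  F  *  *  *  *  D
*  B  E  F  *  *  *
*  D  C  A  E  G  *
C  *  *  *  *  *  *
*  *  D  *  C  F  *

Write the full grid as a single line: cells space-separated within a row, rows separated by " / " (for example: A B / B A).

(r2,c2) = C
(r3,c3) = B
(r5,c1) = B
(r5,c7) = F
(r6,c3) = G
(r7,c7) = A
(r4,c7) = G
(r6,c6) = D
(r7,c1) = E
(r7,c2) = G
(r7,c4) = B
(r3,c1) = A
(r3,c5) = G
(r4,c1) = D
(r4,c5) = A
(r4,c6) = C
(r6,c4) = E
(r6,c5) = F
(r6,c7) = B
(r2,c4) = G
(r2,c5) = D
(r2,c7) = E
(r3,c4) = C
(r3,c6) = E
(r6,c2) = A
(r1,c2) = E
(r1,c6) = A
(r2,c6) = B

G E F D B A C / F C A G D B E / A F B C G E D / D B E F A C G / B D C A E G F / C A G E F D B / E G D B C F A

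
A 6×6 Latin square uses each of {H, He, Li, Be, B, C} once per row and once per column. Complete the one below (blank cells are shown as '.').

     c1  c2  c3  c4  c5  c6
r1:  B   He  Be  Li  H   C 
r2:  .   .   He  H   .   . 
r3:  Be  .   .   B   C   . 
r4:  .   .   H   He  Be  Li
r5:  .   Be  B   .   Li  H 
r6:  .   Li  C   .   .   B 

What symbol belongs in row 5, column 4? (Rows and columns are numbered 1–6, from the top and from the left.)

C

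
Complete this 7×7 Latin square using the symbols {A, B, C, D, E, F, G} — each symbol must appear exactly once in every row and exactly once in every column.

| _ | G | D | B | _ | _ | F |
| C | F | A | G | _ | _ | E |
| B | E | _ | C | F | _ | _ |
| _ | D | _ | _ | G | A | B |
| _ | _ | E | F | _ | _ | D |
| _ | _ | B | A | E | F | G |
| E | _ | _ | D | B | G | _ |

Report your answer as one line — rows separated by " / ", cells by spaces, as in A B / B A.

A G D B C E F / C F A G D B E / B E G C F D A / F D C E G A B / G B E F A C D / D C B A E F G / E A F D B G C

(r1,c1): row 1 has {B,D,F,G}; column 1 has {B,C,E}, so it must be A.
(r1,c5): row 1 has {A,B,D,F,G}; column 5 has {B,E,F,G}, so it must be C.
(r1,c6): row 1 has {A,B,C,D,F,G}; column 6 has {A,F,G}, so it must be E.
(r2,c5): row 2 has {A,C,E,F,G}; column 5 has {B,C,E,F,G}, so it must be D.
(r2,c6): row 2 has {A,C,D,E,F,G}; column 6 has {A,E,F,G}, so it must be B.
(r3,c3): row 3 has {B,C,E,F}; column 3 has {A,B,D,E}, so it must be G.
(r3,c6): row 3 has {B,C,E,F,G}; column 6 has {A,B,E,F,G}, so it must be D.
(r3,c7): row 3 has {B,C,D,E,F,G}; column 7 has {B,D,E,F,G}, so it must be A.
(r4,c1): row 4 has {A,B,D,G}; column 1 has {A,B,C,E}, so it must be F.
(r4,c3): row 4 has {A,B,D,F,G}; column 3 has {A,B,D,E,G}, so it must be C.
(r4,c4): row 4 has {A,B,C,D,F,G}; column 4 has {A,B,C,D,F,G}, so it must be E.
(r5,c1): row 5 has {D,E,F}; column 1 has {A,B,C,E,F}, so it must be G.
(r5,c5): row 5 has {D,E,F,G}; column 5 has {B,C,D,E,F,G}, so it must be A.
(r5,c6): row 5 has {A,D,E,F,G}; column 6 has {A,B,D,E,F,G}, so it must be C.
(r6,c1): row 6 has {A,B,E,F,G}; column 1 has {A,B,C,E,F,G}, so it must be D.
(r6,c2): row 6 has {A,B,D,E,F,G}; column 2 has {D,E,F,G}, so it must be C.
(r7,c2): row 7 has {B,D,E,G}; column 2 has {C,D,E,F,G}, so it must be A.
(r7,c3): row 7 has {A,B,D,E,G}; column 3 has {A,B,C,D,E,G}, so it must be F.
(r7,c7): row 7 has {A,B,D,E,F,G}; column 7 has {A,B,D,E,F,G}, so it must be C.
(r5,c2): row 5 has {A,C,D,E,F,G}; column 2 has {A,C,D,E,F,G}, so it must be B.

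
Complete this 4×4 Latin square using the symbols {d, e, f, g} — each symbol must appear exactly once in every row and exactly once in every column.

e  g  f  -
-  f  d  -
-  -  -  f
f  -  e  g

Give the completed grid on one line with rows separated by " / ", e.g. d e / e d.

(r1,c4) = d
(r2,c1) = g
(r2,c4) = e
(r3,c1) = d
(r3,c2) = e
(r3,c3) = g
(r4,c2) = d

e g f d / g f d e / d e g f / f d e g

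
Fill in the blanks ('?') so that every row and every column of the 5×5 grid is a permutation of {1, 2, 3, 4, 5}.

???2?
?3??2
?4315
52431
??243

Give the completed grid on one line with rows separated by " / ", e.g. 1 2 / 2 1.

3 1 5 2 4 / 4 3 1 5 2 / 2 4 3 1 5 / 5 2 4 3 1 / 1 5 2 4 3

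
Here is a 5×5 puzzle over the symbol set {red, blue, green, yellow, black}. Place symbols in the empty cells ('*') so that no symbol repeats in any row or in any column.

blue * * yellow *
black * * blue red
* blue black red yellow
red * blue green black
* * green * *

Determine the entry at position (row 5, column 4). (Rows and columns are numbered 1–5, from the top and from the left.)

At row 1, column 3: row 1 has {blue,yellow}; column 3 has {blue,green,black}; that leaves red.
At row 1, column 5: row 1 has {red,blue,yellow}; column 5 has {red,yellow,black}; that leaves green.
At row 2, column 3: row 2 has {red,blue,black}; column 3 has {red,blue,green,black}; that leaves yellow.
At row 3, column 1: row 3 has {red,blue,yellow,black}; column 1 has {red,blue,black}; that leaves green.
At row 4, column 2: row 4 has {red,blue,green,black}; column 2 has {blue}; that leaves yellow.
At row 5, column 1: row 5 has {green}; column 1 has {red,blue,green,black}; that leaves yellow.
At row 5, column 4: row 5 has {green,yellow}; column 4 has {red,blue,green,yellow}; that leaves black.

black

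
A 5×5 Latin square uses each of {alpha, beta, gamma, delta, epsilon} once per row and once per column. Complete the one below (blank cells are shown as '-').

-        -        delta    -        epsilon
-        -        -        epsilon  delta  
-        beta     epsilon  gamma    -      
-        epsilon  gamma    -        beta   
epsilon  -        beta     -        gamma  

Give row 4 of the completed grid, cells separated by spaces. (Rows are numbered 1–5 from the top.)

alpha epsilon gamma delta beta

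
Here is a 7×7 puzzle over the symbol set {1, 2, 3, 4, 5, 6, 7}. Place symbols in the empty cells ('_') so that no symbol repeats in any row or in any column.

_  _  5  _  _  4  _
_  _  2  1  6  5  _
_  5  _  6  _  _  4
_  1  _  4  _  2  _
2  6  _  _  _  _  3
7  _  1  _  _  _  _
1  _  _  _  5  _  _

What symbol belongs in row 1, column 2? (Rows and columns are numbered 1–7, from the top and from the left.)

7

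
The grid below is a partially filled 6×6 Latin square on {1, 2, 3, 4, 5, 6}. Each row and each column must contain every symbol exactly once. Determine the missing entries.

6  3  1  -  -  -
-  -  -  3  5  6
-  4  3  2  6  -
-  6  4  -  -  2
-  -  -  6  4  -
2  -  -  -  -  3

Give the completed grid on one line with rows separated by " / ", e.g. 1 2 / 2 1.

6 3 1 5 2 4 / 4 1 2 3 5 6 / 1 4 3 2 6 5 / 5 6 4 1 3 2 / 3 2 5 6 4 1 / 2 5 6 4 1 3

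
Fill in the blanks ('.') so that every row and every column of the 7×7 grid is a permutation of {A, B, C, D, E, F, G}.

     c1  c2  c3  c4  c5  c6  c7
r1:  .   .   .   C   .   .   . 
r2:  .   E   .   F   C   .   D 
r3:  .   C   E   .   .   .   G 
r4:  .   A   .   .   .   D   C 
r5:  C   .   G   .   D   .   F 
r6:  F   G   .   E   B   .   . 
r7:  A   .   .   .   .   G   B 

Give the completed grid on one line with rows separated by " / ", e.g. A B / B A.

B D F C G A E / G E A F C B D / D C E B A F G / E A B G F D C / C B G A D E F / F G D E B C A / A F C D E G B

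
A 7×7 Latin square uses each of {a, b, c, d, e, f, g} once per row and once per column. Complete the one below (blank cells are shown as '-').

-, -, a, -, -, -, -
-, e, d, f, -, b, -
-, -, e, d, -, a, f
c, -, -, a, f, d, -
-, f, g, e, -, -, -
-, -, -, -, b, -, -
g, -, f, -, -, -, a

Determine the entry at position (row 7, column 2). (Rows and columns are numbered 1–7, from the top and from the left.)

b

row 2 has {b,d,e,f}; column 1 has {c,g} — only a is left for (r2,c1).
row 3 has {a,d,e,f}; column 1 has {a,c,g} — only b is left for (r3,c1).
row 4 has {a,c,d,f}; column 3 has {a,d,e,f,g} — only b is left for (r4,c3).
row 5 has {e,f,g}; column 1 has {a,b,c,g} — only d is left for (r5,c1).
row 5 has {d,e,f,g}; column 6 has {a,b,d} — only c is left for (r5,c6).
row 5 has {c,d,e,f,g}; column 7 has {a,f} — only b is left for (r5,c7).
row 6 has {b}; column 3 has {a,b,d,e,f,g} — only c is left for (r6,c3).
row 6 has {b,c}; column 4 has {a,d,e,f} — only g is left for (r6,c4).
row 7 has {a,f,g}; column 6 has {a,b,c,d} — only e is left for (r7,c6).
row 4 has {a,b,c,d,f}; column 2 has {e,f} — only g is left for (r4,c2).
row 4 has {a,b,c,d,f,g}; column 7 has {a,b,f} — only e is left for (r4,c7).
row 5 has {b,c,d,e,f,g}; column 5 has {b,f} — only a is left for (r5,c5).
row 6 has {b,c,g}; column 6 has {a,b,c,d,e} — only f is left for (r6,c6).
row 6 has {b,c,f,g}; column 7 has {a,b,e,f} — only d is left for (r6,c7).
row 1 has {a}; column 6 has {a,b,c,d,e,f} — only g is left for (r1,c6).
row 1 has {a,g}; column 7 has {a,b,d,e,f} — only c is left for (r1,c7).
row 2 has {a,b,d,e,f}; column 7 has {a,b,c,d,e,f} — only g is left for (r2,c7).
row 3 has {a,b,d,e,f}; column 2 has {e,f,g} — only c is left for (r3,c2).
row 3 has {a,b,c,d,e,f}; column 5 has {a,b,f} — only g is left for (r3,c5).
row 6 has {b,c,d,f,g}; column 1 has {a,b,c,d,g} — only e is left for (r6,c1).
row 6 has {b,c,d,e,f,g}; column 2 has {c,e,f,g} — only a is left for (r6,c2).
row 1 has {a,c,g}; column 1 has {a,b,c,d,e,g} — only f is left for (r1,c1).
row 1 has {a,c,f,g}; column 4 has {a,d,e,f,g} — only b is left for (r1,c4).
row 2 has {a,b,d,e,f,g}; column 5 has {a,b,f,g} — only c is left for (r2,c5).
row 7 has {a,e,f,g}; column 4 has {a,b,d,e,f,g} — only c is left for (r7,c4).
row 7 has {a,c,e,f,g}; column 5 has {a,b,c,f,g} — only d is left for (r7,c5).
row 1 has {a,b,c,f,g}; column 2 has {a,c,e,f,g} — only d is left for (r1,c2).
row 1 has {a,b,c,d,f,g}; column 5 has {a,b,c,d,f,g} — only e is left for (r1,c5).
row 7 has {a,c,d,e,f,g}; column 2 has {a,c,d,e,f,g} — only b is left for (r7,c2).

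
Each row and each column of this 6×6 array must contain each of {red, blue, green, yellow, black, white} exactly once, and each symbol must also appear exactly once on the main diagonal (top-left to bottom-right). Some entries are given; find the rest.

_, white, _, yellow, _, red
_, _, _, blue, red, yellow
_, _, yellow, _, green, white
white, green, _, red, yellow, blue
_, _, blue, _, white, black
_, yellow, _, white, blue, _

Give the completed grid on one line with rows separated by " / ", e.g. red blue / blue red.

blue white green yellow black red / green black white blue red yellow / red blue yellow black green white / white green black red yellow blue / yellow red blue green white black / black yellow red white blue green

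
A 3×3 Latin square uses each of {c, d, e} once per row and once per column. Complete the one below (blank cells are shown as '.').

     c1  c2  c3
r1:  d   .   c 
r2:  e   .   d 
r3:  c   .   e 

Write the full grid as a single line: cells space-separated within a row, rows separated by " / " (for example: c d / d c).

row 1 has {c,d}; column 2 is empty so far — only e is left for (r1,c2).
row 2 has {d,e}; column 2 has {e} — only c is left for (r2,c2).
row 3 has {c,e}; column 2 has {c,e} — only d is left for (r3,c2).

d e c / e c d / c d e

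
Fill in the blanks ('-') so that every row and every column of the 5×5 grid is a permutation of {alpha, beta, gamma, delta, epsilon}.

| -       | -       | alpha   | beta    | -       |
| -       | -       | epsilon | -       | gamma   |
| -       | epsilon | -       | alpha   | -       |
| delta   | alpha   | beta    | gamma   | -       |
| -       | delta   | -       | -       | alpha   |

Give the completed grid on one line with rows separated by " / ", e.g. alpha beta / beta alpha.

epsilon gamma alpha beta delta / alpha beta epsilon delta gamma / gamma epsilon delta alpha beta / delta alpha beta gamma epsilon / beta delta gamma epsilon alpha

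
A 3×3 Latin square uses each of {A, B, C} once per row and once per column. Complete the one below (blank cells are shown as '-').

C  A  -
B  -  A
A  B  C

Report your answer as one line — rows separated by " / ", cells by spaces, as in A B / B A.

(r1,c3) = B
(r2,c2) = C

C A B / B C A / A B C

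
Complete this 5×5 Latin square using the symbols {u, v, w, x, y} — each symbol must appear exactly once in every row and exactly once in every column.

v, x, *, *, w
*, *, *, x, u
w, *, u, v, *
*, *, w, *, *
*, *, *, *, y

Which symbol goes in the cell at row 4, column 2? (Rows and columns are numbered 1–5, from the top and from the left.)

u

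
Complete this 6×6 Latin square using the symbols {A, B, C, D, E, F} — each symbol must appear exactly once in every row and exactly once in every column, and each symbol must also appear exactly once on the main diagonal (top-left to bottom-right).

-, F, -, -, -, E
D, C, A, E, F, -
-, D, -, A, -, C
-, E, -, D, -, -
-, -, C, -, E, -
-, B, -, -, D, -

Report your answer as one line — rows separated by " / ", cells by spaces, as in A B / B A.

B F D C A E / D C A E F B / E D F A B C / A E B D C F / F A C B E D / C B E F D A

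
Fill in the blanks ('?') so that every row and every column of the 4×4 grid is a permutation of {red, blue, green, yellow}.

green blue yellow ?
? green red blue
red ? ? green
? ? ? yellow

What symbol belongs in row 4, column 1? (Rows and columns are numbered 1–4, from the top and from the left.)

blue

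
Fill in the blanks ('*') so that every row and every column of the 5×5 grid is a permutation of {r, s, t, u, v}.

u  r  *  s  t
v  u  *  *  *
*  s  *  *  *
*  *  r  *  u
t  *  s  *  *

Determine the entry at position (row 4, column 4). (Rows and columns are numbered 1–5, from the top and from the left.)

v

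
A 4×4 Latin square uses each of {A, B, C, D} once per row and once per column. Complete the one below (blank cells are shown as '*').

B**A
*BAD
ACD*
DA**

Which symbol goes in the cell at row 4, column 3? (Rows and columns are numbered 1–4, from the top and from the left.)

B

At row 1, column 2: row 1 has {A,B}; column 2 has {A,B,C}; that leaves D.
At row 1, column 3: row 1 has {A,B,D}; column 3 has {A,D}; that leaves C.
At row 2, column 1: row 2 has {A,B,D}; column 1 has {A,B,D}; that leaves C.
At row 3, column 4: row 3 has {A,C,D}; column 4 has {A,D}; that leaves B.
At row 4, column 3: row 4 has {A,D}; column 3 has {A,C,D}; that leaves B.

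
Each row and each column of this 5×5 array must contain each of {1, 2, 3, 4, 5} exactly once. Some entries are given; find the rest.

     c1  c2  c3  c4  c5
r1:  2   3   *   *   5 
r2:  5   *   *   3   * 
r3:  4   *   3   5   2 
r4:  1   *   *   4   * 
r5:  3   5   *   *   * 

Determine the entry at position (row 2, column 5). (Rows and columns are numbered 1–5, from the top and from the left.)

1

At row 1, column 4: row 1 has {2,3,5}; column 4 has {3,4,5}; that leaves 1.
At row 3, column 2: row 3 has {2,3,4,5}; column 2 has {3,5}; that leaves 1.
At row 4, column 2: row 4 has {1,4}; column 2 has {1,3,5}; that leaves 2.
At row 4, column 3: row 4 has {1,2,4}; column 3 has {3}; that leaves 5.
At row 4, column 5: row 4 has {1,2,4,5}; column 5 has {2,5}; that leaves 3.
At row 5, column 4: row 5 has {3,5}; column 4 has {1,3,4,5}; that leaves 2.
At row 1, column 3: row 1 has {1,2,3,5}; column 3 has {3,5}; that leaves 4.
At row 2, column 2: row 2 has {3,5}; column 2 has {1,2,3,5}; that leaves 4.
At row 2, column 5: row 2 has {3,4,5}; column 5 has {2,3,5}; that leaves 1.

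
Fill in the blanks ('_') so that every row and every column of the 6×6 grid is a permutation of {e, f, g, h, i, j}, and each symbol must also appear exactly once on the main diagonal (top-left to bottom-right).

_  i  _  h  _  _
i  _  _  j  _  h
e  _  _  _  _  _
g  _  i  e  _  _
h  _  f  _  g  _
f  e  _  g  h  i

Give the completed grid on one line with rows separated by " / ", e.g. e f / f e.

(r1,c1): row 1 has {h,i}; column 1 has {e,f,g,h,i}; the diagonal has {e,g,i}, so it must be j.
(r2,c2): row 2 has {h,i,j}; column 2 has {e,i}; the diagonal has {e,g,i,j}, so it must be f.
(r2,c5): row 2 has {f,h,i,j}; column 5 has {g,h}, so it must be e.
(r3,c3): row 3 has {e}; column 3 has {f,i}; the diagonal has {e,f,g,i,j}, so it must be h.
(r5,c2): row 5 has {f,g,h}; column 2 has {e,f,i}, so it must be j.
(r5,c4): row 5 has {f,g,h,j}; column 4 has {e,g,h,j}, so it must be i.
(r5,c6): row 5 has {f,g,h,i,j}; column 6 has {h,i}, so it must be e.
(r6,c3): row 6 has {e,f,g,h,i}; column 3 has {f,h,i}, so it must be j.
(r1,c5): row 1 has {h,i,j}; column 5 has {e,g,h}, so it must be f.
(r1,c6): row 1 has {f,h,i,j}; column 6 has {e,h,i}, so it must be g.
(r2,c3): row 2 has {e,f,h,i,j}; column 3 has {f,h,i,j}, so it must be g.
(r3,c2): row 3 has {e,h}; column 2 has {e,f,i,j}, so it must be g.
(r3,c4): row 3 has {e,g,h}; column 4 has {e,g,h,i,j}, so it must be f.
(r3,c6): row 3 has {e,f,g,h}; column 6 has {e,g,h,i}, so it must be j.
(r4,c2): row 4 has {e,g,i}; column 2 has {e,f,g,i,j}, so it must be h.
(r4,c5): row 4 has {e,g,h,i}; column 5 has {e,f,g,h}, so it must be j.
(r4,c6): row 4 has {e,g,h,i,j}; column 6 has {e,g,h,i,j}, so it must be f.
(r1,c3): row 1 has {f,g,h,i,j}; column 3 has {f,g,h,i,j}, so it must be e.
(r3,c5): row 3 has {e,f,g,h,j}; column 5 has {e,f,g,h,j}, so it must be i.

j i e h f g / i f g j e h / e g h f i j / g h i e j f / h j f i g e / f e j g h i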